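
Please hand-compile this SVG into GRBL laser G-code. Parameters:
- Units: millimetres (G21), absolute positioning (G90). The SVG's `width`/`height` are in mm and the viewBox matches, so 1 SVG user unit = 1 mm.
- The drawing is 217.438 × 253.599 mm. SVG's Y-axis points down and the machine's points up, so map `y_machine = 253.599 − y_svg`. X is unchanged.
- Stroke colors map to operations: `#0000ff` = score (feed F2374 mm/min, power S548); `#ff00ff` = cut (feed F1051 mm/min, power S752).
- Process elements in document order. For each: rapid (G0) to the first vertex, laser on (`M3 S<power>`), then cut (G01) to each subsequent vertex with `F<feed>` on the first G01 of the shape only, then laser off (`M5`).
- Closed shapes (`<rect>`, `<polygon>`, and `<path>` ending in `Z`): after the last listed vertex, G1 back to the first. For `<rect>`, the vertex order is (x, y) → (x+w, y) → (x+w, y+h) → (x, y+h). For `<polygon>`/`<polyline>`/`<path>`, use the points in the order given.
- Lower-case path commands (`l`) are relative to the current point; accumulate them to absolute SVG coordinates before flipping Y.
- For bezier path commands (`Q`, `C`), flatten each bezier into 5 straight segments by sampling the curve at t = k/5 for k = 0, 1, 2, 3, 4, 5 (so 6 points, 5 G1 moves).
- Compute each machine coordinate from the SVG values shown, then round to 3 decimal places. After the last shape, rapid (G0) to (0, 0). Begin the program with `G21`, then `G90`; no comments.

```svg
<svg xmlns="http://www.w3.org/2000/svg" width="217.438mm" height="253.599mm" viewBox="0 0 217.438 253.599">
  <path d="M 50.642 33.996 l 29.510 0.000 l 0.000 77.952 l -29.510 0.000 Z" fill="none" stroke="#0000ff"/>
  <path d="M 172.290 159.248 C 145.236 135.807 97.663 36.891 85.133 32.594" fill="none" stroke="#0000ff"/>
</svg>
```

G21
G90
G0 X50.642 Y219.603
M3 S548
G01 X80.152 Y219.603 F2374
G01 X80.152 Y141.651
G01 X50.642 Y141.651
G01 X50.642 Y219.603
M5
G0 X172.290 Y94.351
M3 S548
G01 X154.040 Y116.112 F2374
G01 X133.532 Y147.822
G01 X113.434 Y181.317
G01 X96.412 Y208.433
G01 X85.133 Y221.005
M5
G0 X0.000 Y0.000

1 u = 1 mm; y_m = 253.599 − y.

[1] `<path>` rectangle, #0000ff→score S548 F2374: (50.642,219.603) → (80.152,219.603) → (80.152,141.651) → (50.642,141.651) → (50.642,219.603) (closed)

[2] `<path>` cubic bezier, #0000ff→score S548 F2374: (172.290,94.351) → (154.040,116.112) → (133.532,147.822) → (113.434,181.317) → (96.412,208.433) → (85.133,221.005)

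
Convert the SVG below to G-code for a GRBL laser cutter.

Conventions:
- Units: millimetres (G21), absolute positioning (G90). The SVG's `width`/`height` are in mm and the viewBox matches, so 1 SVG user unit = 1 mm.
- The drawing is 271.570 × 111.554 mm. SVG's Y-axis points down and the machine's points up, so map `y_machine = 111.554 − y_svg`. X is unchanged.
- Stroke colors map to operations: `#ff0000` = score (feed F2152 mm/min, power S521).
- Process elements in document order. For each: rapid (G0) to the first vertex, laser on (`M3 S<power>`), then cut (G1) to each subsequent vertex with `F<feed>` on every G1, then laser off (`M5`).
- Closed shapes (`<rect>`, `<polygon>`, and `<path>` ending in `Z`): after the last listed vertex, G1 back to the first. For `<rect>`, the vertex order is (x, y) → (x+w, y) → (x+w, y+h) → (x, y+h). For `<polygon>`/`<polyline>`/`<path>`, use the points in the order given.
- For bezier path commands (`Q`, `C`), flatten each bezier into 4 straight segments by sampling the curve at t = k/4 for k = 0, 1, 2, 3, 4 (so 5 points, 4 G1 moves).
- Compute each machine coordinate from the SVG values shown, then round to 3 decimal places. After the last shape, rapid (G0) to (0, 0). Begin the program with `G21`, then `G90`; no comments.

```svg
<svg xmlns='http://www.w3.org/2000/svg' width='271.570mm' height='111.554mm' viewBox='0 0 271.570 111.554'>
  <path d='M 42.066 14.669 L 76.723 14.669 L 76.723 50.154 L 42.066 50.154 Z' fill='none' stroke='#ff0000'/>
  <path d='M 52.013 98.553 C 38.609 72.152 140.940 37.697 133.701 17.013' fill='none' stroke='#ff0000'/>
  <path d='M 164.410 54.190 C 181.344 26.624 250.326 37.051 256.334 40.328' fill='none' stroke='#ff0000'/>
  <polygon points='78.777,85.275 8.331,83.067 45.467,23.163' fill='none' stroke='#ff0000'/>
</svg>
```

1 u = 1 mm; y_m = 111.554 − y.

[1] `<path>` rectangle, #ff0000→score S521 F2152: (42.066,96.885) → (76.723,96.885) → (76.723,61.400) → (42.066,61.400) → (42.066,96.885) (closed)

[2] `<path>` cubic bezier, #ff0000→score S521 F2152: (52.013,13.001) → (60.140,33.971) → (90.545,55.915) → (122.106,76.787) → (133.701,94.541)

[3] `<path>` cubic bezier, #ff0000→score S521 F2152: (164.410,57.364) → (185.072,71.620) → (214.469,75.861) → (241.818,74.319) → (256.334,71.226)

[4] `<polygon>` regular polygon, #ff0000→score S521 F2152: (78.777,26.279) → (8.331,28.487) → (45.467,88.391) → (78.777,26.279) (closed)

G21
G90
G0 X42.066 Y96.885
M3 S521
G1 X76.723 Y96.885 F2152
G1 X76.723 Y61.400 F2152
G1 X42.066 Y61.400 F2152
G1 X42.066 Y96.885 F2152
M5
G0 X52.013 Y13.001
M3 S521
G1 X60.140 Y33.971 F2152
G1 X90.545 Y55.915 F2152
G1 X122.106 Y76.787 F2152
G1 X133.701 Y94.541 F2152
M5
G0 X164.410 Y57.364
M3 S521
G1 X185.072 Y71.620 F2152
G1 X214.469 Y75.861 F2152
G1 X241.818 Y74.319 F2152
G1 X256.334 Y71.226 F2152
M5
G0 X78.777 Y26.279
M3 S521
G1 X8.331 Y28.487 F2152
G1 X45.467 Y88.391 F2152
G1 X78.777 Y26.279 F2152
M5
G0 X0.000 Y0.000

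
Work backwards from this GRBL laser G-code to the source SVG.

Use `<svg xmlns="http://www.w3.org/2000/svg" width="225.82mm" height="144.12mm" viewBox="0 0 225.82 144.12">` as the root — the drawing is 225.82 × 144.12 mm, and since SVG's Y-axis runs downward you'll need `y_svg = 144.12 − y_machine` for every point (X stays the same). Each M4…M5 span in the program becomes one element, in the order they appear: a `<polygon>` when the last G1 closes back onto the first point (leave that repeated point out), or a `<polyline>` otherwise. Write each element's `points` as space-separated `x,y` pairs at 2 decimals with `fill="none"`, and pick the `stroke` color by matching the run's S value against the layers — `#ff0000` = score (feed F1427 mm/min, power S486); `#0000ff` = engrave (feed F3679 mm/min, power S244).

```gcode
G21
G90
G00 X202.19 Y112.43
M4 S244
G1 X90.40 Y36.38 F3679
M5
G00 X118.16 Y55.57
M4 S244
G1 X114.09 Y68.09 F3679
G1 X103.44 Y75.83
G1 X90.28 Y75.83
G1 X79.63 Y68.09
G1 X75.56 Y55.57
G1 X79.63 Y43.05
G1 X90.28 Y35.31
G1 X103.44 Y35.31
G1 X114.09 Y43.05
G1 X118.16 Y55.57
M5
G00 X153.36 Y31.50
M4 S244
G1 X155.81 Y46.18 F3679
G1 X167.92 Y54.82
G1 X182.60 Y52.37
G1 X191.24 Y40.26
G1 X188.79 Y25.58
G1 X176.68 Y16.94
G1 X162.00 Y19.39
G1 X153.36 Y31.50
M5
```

Each laser-on run becomes one SVG element. Flip Y back into SVG space with y_svg = 144.12 − y_machine. Every run uses S244, so all elements get stroke `#0000ff` (engrave).

Run 1: The run is open, so emit a `<polyline>` with points (Y-flipped): 202.19,31.69 90.40,107.74.

Run 2: The run returns to its start, so emit a `<polygon>` with points (Y-flipped): 118.16,88.55 114.09,76.03 103.44,68.29 90.28,68.29 79.63,76.03 75.56,88.55 79.63,101.07 90.28,108.81 103.44,108.81 114.09,101.07.

Run 3: The run returns to its start, so emit a `<polygon>` with points (Y-flipped): 153.36,112.62 155.81,97.94 167.92,89.30 182.60,91.75 191.24,103.86 188.79,118.54 176.68,127.18 162.00,124.73.

<svg xmlns="http://www.w3.org/2000/svg" width="225.82mm" height="144.12mm" viewBox="0 0 225.82 144.12">
  <polyline points="202.19,31.69 90.40,107.74" fill="none" stroke="#0000ff"/>
  <polygon points="118.16,88.55 114.09,76.03 103.44,68.29 90.28,68.29 79.63,76.03 75.56,88.55 79.63,101.07 90.28,108.81 103.44,108.81 114.09,101.07" fill="none" stroke="#0000ff"/>
  <polygon points="153.36,112.62 155.81,97.94 167.92,89.30 182.60,91.75 191.24,103.86 188.79,118.54 176.68,127.18 162.00,124.73" fill="none" stroke="#0000ff"/>
</svg>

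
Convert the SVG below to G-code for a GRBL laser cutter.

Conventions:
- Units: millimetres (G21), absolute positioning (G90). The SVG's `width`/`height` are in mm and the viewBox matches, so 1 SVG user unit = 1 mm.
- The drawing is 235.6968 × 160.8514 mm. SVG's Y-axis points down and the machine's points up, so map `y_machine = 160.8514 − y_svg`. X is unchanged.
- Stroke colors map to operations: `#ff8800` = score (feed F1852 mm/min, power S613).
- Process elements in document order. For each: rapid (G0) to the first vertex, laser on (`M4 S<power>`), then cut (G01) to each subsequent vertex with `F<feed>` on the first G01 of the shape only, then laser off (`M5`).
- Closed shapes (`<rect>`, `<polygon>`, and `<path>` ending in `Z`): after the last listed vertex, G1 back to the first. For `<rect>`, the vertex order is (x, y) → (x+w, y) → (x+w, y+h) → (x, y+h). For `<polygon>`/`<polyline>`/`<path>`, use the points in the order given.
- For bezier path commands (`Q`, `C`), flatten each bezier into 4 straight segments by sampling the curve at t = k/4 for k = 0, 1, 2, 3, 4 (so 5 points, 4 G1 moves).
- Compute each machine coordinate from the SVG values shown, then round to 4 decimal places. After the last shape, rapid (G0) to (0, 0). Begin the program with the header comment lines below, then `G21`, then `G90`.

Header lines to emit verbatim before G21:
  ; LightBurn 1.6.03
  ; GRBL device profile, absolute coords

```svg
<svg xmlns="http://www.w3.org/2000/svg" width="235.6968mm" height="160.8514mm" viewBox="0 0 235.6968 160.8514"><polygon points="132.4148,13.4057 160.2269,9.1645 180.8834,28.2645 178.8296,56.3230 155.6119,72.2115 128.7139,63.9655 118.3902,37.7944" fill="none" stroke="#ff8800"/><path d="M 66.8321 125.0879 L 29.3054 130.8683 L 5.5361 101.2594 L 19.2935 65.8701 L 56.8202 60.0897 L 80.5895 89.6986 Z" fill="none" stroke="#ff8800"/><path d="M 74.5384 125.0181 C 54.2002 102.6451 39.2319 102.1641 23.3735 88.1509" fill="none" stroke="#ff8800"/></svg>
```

1 u = 1 mm; y_m = 160.8514 − y.

[1] `<polygon>` regular polygon, #ff8800→score S613 F1852: (132.4148,147.4457) → (160.2269,151.6869) → (180.8834,132.5869) → (178.8296,104.5284) → (155.6119,88.6399) → (128.7139,96.8859) → (118.3902,123.0570) → (132.4148,147.4457) (closed)

[2] `<path>` regular polygon, #ff8800→score S613 F1852: (66.8321,35.7635) → (29.3054,29.9831) → (5.5361,59.5920) → (19.2935,94.9813) → (56.8202,100.7617) → (80.5895,71.1528) → (66.8321,35.7635) (closed)

[3] `<path>` cubic bezier, #ff8800→score S613 F1852: (74.5384,35.8333) → (60.1938,49.0618) → (47.2760,57.4018) → (35.1982,64.1744) → (23.3735,72.7005)

; LightBurn 1.6.03
; GRBL device profile, absolute coords
G21
G90
G0 X132.4148 Y147.4457
M4 S613
G01 X160.2269 Y151.6869 F1852
G01 X180.8834 Y132.5869
G01 X178.8296 Y104.5284
G01 X155.6119 Y88.6399
G01 X128.7139 Y96.8859
G01 X118.3902 Y123.0570
G01 X132.4148 Y147.4457
M5
G0 X66.8321 Y35.7635
M4 S613
G01 X29.3054 Y29.9831 F1852
G01 X5.5361 Y59.5920
G01 X19.2935 Y94.9813
G01 X56.8202 Y100.7617
G01 X80.5895 Y71.1528
G01 X66.8321 Y35.7635
M5
G0 X74.5384 Y35.8333
M4 S613
G01 X60.1938 Y49.0618 F1852
G01 X47.2760 Y57.4018
G01 X35.1982 Y64.1744
G01 X23.3735 Y72.7005
M5
G0 X0.0000 Y0.0000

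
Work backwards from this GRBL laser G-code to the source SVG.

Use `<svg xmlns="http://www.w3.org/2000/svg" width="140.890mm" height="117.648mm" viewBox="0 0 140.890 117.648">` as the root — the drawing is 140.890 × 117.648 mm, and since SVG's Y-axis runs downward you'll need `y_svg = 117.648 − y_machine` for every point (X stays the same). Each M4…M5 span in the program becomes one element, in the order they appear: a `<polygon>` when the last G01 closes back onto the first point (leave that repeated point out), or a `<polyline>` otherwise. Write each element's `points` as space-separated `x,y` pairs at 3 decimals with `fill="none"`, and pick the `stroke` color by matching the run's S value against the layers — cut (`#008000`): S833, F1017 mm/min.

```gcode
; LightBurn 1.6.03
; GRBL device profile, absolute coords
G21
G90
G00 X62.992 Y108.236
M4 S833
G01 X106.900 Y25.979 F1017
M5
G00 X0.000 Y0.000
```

Each laser-on run becomes one SVG element. Flip Y back into SVG space with y_svg = 117.648 − y_machine. Every run uses S833, so all elements get stroke `#008000` (cut).

Run 1: The run is open, so emit a `<polyline>` with points (Y-flipped): 62.992,9.412 106.900,91.669.

<svg xmlns="http://www.w3.org/2000/svg" width="140.890mm" height="117.648mm" viewBox="0 0 140.890 117.648">
  <polyline points="62.992,9.412 106.900,91.669" fill="none" stroke="#008000"/>
</svg>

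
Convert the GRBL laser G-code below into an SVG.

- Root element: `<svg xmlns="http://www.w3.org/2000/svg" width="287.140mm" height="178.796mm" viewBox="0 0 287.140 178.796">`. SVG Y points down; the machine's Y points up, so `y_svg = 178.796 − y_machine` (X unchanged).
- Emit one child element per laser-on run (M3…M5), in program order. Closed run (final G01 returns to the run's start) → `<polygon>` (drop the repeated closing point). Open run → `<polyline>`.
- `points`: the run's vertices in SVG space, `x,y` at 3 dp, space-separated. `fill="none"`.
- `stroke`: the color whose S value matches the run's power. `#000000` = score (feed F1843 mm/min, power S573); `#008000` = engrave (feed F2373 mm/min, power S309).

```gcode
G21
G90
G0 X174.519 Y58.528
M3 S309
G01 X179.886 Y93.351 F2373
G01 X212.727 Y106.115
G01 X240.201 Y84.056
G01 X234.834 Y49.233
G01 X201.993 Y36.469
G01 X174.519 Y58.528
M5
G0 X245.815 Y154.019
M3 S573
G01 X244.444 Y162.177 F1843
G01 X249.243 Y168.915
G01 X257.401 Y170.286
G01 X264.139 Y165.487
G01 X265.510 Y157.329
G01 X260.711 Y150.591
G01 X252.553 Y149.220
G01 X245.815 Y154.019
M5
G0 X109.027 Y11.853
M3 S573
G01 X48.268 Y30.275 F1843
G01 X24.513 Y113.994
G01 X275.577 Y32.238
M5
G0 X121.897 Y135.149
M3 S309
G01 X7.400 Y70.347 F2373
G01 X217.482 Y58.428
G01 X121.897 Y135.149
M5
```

Machine Y-up, SVG Y-down with viewBox height 178.796, so y_svg = 178.796 − y_machine; X carries over.

Run 1: S309 ⇒ engrave layer `#008000`. The run returns to its start, so emit a `<polygon>` with points (Y-flipped): 174.519,120.268 179.886,85.445 212.727,72.681 240.201,94.740 234.834,129.563 201.993,142.327.

Run 2: power S573 maps to stroke `#000000` (score). The run returns to its start, so emit a `<polygon>` with points (Y-flipped): 245.815,24.777 244.444,16.619 249.243,9.881 257.401,8.510 264.139,13.309 265.510,21.467 260.711,28.205 252.553,29.576.

Run 3: the run's S573 means `#000000` (score). The run is open, so emit a `<polyline>` with points (Y-flipped): 109.027,166.943 48.268,148.521 24.513,64.802 275.577,146.558.

Run 4: S309 ⇒ engrave layer `#008000`. The run returns to its start, so emit a `<polygon>` with points (Y-flipped): 121.897,43.647 7.400,108.449 217.482,120.368.

<svg xmlns="http://www.w3.org/2000/svg" width="287.140mm" height="178.796mm" viewBox="0 0 287.140 178.796">
  <polygon points="174.519,120.268 179.886,85.445 212.727,72.681 240.201,94.740 234.834,129.563 201.993,142.327" fill="none" stroke="#008000"/>
  <polygon points="245.815,24.777 244.444,16.619 249.243,9.881 257.401,8.510 264.139,13.309 265.510,21.467 260.711,28.205 252.553,29.576" fill="none" stroke="#000000"/>
  <polyline points="109.027,166.943 48.268,148.521 24.513,64.802 275.577,146.558" fill="none" stroke="#000000"/>
  <polygon points="121.897,43.647 7.400,108.449 217.482,120.368" fill="none" stroke="#008000"/>
</svg>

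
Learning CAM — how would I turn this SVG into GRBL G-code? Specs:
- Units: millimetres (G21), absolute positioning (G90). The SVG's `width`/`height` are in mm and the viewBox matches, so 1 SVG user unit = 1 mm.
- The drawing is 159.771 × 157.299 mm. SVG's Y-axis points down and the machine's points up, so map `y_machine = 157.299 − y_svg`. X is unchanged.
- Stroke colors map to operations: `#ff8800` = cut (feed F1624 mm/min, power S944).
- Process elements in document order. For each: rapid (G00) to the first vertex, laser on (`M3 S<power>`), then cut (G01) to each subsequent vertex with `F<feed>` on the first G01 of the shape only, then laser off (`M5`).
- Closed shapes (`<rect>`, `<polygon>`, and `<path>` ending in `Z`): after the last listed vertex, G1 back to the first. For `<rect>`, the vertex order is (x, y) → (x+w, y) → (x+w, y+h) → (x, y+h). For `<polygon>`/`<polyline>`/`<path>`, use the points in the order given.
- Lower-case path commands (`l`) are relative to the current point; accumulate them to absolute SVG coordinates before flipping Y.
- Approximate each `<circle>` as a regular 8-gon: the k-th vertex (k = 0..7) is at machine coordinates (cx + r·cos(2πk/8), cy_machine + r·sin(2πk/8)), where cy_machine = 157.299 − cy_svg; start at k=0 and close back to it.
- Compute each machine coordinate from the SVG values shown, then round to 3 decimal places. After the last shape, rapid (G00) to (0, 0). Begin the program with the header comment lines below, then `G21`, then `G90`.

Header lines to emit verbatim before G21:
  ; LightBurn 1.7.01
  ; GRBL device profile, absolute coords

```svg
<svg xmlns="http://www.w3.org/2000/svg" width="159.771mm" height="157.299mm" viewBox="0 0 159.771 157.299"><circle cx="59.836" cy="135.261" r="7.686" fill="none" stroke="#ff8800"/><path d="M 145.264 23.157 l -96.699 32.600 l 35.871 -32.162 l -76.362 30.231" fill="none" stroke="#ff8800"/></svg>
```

; LightBurn 1.7.01
; GRBL device profile, absolute coords
G21
G90
G00 X67.522 Y22.038
M3 S944
G01 X65.271 Y27.473 F1624
G01 X59.836 Y29.724
G01 X54.401 Y27.473
G01 X52.150 Y22.038
G01 X54.401 Y16.603
G01 X59.836 Y14.352
G01 X65.271 Y16.603
G01 X67.522 Y22.038
M5
G00 X145.264 Y134.142
M3 S944
G01 X48.565 Y101.542 F1624
G01 X84.436 Y133.704
G01 X8.074 Y103.473
M5
G00 X0.000 Y0.000

1 u = 1 mm; y_m = 157.299 − y.

[1] `<circle>` circle, #ff8800→cut S944 F1624: (67.522,22.038) → (65.271,27.473) → (59.836,29.724) → (54.401,27.473) → (52.150,22.038) → (54.401,16.603) → (59.836,14.352) → (65.271,16.603) → (67.522,22.038) (closed)

[2] `<path>` open polyline, #ff8800→cut S944 F1624: (145.264,134.142) → (48.565,101.542) → (84.436,133.704) → (8.074,103.473)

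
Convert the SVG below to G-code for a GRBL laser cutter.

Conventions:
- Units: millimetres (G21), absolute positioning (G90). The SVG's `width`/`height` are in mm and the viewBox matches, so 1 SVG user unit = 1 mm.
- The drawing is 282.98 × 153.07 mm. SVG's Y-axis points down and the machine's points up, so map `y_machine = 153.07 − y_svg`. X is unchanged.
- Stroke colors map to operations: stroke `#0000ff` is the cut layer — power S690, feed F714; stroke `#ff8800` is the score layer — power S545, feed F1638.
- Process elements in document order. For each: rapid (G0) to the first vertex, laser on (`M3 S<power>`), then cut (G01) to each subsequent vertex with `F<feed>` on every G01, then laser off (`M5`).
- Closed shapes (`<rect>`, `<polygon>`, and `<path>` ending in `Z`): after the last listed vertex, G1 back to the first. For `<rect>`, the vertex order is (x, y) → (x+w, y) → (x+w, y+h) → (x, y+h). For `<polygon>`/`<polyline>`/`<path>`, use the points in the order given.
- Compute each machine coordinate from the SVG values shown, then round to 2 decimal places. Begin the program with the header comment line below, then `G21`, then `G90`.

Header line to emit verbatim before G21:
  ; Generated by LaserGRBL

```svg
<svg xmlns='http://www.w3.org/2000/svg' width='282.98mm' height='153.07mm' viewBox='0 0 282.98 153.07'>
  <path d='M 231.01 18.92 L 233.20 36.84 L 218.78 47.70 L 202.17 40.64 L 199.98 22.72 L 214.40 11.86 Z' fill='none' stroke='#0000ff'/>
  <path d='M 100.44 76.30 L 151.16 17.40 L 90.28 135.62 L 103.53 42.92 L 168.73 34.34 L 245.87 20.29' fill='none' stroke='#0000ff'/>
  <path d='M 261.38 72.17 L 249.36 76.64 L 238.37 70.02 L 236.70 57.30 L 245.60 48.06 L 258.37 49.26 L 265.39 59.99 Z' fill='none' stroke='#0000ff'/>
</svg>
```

Since the viewBox matches the mm dimensions, user units are millimetres directly. The only transform is the Y-flip y_m = 153.07 − y_svg.

Shape 1 is a regular polygon drawn with `<path>`. Its stroke #0000ff means cut at S690, F714. After flipping Y the toolpath is (231.01,134.15) → (233.20,116.23) → (218.78,105.37) → (202.17,112.43) → (199.98,130.35) → (214.40,141.21) → (231.01,134.15), returning to the start.

Shape 2 is a open polyline drawn with `<path>`. Its stroke #0000ff means cut at S690, F714. After flipping Y the toolpath is (100.44,76.77) → (151.16,135.67) → (90.28,17.45) → (103.53,110.15) → (168.73,118.73) → (245.87,132.78).

Shape 3 is a regular polygon drawn with `<path>`. Its stroke #0000ff means cut at S690, F714. After flipping Y the toolpath is (261.38,80.90) → (249.36,76.43) → (238.37,83.05) → (236.70,95.77) → (245.60,105.01) → (258.37,103.81) → (265.39,93.08) → (261.38,80.90), returning to the start.

; Generated by LaserGRBL
G21
G90
G0 X231.01 Y134.15
M3 S690
G01 X233.20 Y116.23 F714
G01 X218.78 Y105.37 F714
G01 X202.17 Y112.43 F714
G01 X199.98 Y130.35 F714
G01 X214.40 Y141.21 F714
G01 X231.01 Y134.15 F714
M5
G0 X100.44 Y76.77
M3 S690
G01 X151.16 Y135.67 F714
G01 X90.28 Y17.45 F714
G01 X103.53 Y110.15 F714
G01 X168.73 Y118.73 F714
G01 X245.87 Y132.78 F714
M5
G0 X261.38 Y80.90
M3 S690
G01 X249.36 Y76.43 F714
G01 X238.37 Y83.05 F714
G01 X236.70 Y95.77 F714
G01 X245.60 Y105.01 F714
G01 X258.37 Y103.81 F714
G01 X265.39 Y93.08 F714
G01 X261.38 Y80.90 F714
M5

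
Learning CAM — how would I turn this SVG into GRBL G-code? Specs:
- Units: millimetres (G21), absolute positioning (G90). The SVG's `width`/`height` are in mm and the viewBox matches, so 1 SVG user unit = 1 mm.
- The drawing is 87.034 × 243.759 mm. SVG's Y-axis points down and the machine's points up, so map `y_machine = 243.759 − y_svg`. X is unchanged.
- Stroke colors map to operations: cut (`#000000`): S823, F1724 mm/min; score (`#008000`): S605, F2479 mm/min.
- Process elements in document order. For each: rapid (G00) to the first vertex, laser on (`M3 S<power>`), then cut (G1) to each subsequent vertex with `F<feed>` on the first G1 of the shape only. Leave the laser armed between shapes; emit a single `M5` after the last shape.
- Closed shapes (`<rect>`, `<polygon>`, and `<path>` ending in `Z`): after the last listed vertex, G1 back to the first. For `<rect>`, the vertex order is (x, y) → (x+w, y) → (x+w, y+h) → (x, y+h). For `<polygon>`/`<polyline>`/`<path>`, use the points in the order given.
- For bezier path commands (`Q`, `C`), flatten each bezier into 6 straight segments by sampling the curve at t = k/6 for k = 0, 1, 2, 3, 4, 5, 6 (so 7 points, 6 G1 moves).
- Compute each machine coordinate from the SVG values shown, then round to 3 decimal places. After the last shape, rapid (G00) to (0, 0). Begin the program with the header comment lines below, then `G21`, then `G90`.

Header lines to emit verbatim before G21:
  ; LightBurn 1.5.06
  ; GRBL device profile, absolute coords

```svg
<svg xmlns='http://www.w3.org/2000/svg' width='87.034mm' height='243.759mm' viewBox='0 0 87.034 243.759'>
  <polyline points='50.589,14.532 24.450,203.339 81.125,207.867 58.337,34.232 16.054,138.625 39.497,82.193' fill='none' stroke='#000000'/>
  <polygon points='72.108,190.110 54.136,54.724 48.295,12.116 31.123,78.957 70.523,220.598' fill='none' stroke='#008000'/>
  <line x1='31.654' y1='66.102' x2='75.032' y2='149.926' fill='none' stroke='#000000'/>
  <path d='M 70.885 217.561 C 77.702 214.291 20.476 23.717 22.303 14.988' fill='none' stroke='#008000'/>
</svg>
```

; LightBurn 1.5.06
; GRBL device profile, absolute coords
G21
G90
G00 X50.589 Y229.227
M3 S823
G1 X24.450 Y40.420 F1724
G1 X81.125 Y35.892
G1 X58.337 Y209.527
G1 X16.054 Y105.134
G1 X39.497 Y161.566
G00 X72.108 Y53.649
M3 S605
G1 X54.136 Y189.035 F2479
G1 X48.295 Y231.643
G1 X31.123 Y164.802
G1 X70.523 Y23.161
G1 X72.108 Y53.649
G00 X31.654 Y177.657
M3 S823
G1 X75.032 Y93.833 F1724
G00 X70.885 Y26.198
M3 S605
G1 X69.526 Y41.733 F2479
G1 X60.913 Y78.230
G1 X48.465 Y125.437
G1 X35.601 Y173.099
G1 X25.741 Y210.962
G1 X22.303 Y228.771
M5
G00 X0.000 Y0.000

viewBox `0 0 87.034 243.759` with mm width/height → 1 unit = 1 mm. Flip: y_m = 243.759 − y_svg.

**Shape 1** — `<polyline>` open polyline, stroke `#000000` → cut (S823, F1724). Machine vertices: (50.589,229.227) → (24.450,40.420) → (81.125,35.892) → (58.337,209.527) → (16.054,105.134) → (39.497,161.566). Open path.

**Shape 2** — `<polygon>` closed polygon, stroke `#008000` → score (S605, F2479). Machine vertices: (72.108,53.649) → (54.136,189.035) → (48.295,231.643) → (31.123,164.802) → (70.523,23.161) → (72.108,53.649). Closed: final G1 returns to the first vertex.

**Shape 3** — `<line>` line segment, stroke `#000000` → cut (S823, F1724). Machine vertices: (31.654,177.657) → (75.032,93.833). Open path.

**Shape 4** — `<path>` cubic bezier, stroke `#008000` → score (S605, F2479). Control points (SVG): P0=(70.885,217.561), P1=(77.702,214.291), P2=(20.476,23.717), P3=(22.303,14.988); sampled at t=k/6. Machine vertices: (70.885,26.198) → (69.526,41.733) → (60.913,78.230) → (48.465,125.437) → (35.601,173.099) → (25.741,210.962) → (22.303,228.771). Open path.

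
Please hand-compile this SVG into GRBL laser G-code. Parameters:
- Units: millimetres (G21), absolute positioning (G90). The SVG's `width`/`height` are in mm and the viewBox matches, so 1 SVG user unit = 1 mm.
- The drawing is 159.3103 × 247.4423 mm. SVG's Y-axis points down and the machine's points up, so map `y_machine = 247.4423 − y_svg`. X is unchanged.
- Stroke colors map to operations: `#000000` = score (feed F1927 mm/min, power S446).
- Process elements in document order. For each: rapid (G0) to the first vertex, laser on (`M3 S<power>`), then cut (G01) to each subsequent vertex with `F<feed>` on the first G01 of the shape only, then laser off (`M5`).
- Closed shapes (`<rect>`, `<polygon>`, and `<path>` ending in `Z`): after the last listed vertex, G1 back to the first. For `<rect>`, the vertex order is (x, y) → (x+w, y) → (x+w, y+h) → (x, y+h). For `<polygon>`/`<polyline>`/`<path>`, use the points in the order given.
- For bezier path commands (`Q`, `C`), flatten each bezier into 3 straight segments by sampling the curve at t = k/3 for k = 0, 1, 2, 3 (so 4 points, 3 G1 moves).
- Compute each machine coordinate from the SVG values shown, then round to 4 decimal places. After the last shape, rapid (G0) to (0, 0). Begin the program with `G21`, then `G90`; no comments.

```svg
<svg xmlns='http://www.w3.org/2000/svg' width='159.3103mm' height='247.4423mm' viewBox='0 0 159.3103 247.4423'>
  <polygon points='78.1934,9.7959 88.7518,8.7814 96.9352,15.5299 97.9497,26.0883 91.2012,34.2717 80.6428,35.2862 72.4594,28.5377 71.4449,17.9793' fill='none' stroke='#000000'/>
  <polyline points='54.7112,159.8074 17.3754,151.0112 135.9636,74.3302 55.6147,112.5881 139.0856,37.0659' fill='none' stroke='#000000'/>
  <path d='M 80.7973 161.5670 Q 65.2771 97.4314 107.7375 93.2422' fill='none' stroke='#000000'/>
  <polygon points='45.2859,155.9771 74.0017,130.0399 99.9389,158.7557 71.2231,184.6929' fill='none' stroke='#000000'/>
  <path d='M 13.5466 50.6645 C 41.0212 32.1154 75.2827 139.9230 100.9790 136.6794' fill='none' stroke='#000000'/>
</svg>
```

G21
G90
G0 X78.1934 Y237.6464
M3 S446
G01 X88.7518 Y238.6609 F1927
G01 X96.9352 Y231.9124
G01 X97.9497 Y221.3540
G01 X91.2012 Y213.1706
G01 X80.6428 Y212.1561
G01 X72.4594 Y218.9046
G01 X71.4449 Y229.4630
G01 X78.1934 Y237.6464
M5
G0 X54.7112 Y87.6349
M3 S446
G01 X17.3754 Y96.4311 F1927
G01 X135.9636 Y173.1121
G01 X55.6147 Y134.8542
G01 X139.0856 Y210.3764
M5
G0 X80.7973 Y85.8753
M3 S446
G01 X76.8928 Y121.9717 F1927
G01 X85.8729 Y144.7466
G01 X107.7375 Y154.2001
M5
G0 X45.2859 Y91.4652
M3 S446
G01 X74.0017 Y117.4024 F1927
G01 X99.9389 Y88.6866
G01 X71.2231 Y62.7494
G01 X45.2859 Y91.4652
M5
G0 X13.5466 Y196.7778
M3 S446
G01 X42.7149 Y182.0009 F1927
G01 X72.9962 Y135.7435
G01 X100.9790 Y110.7629
M5
G0 X0.0000 Y0.0000

1 u = 1 mm; y_m = 247.4423 − y.

[1] `<polygon>` regular polygon, #000000→score S446 F1927: (78.1934,237.6464) → (88.7518,238.6609) → (96.9352,231.9124) → (97.9497,221.3540) → (91.2012,213.1706) → (80.6428,212.1561) → (72.4594,218.9046) → (71.4449,229.4630) → (78.1934,237.6464) (closed)

[2] `<polyline>` open polyline, #000000→score S446 F1927: (54.7112,87.6349) → (17.3754,96.4311) → (135.9636,173.1121) → (55.6147,134.8542) → (139.0856,210.3764)

[3] `<path>` quadratic bezier, #000000→score S446 F1927: (80.7973,85.8753) → (76.8928,121.9717) → (85.8729,144.7466) → (107.7375,154.2001)

[4] `<polygon>` regular polygon, #000000→score S446 F1927: (45.2859,91.4652) → (74.0017,117.4024) → (99.9389,88.6866) → (71.2231,62.7494) → (45.2859,91.4652) (closed)

[5] `<path>` cubic bezier, #000000→score S446 F1927: (13.5466,196.7778) → (42.7149,182.0009) → (72.9962,135.7435) → (100.9790,110.7629)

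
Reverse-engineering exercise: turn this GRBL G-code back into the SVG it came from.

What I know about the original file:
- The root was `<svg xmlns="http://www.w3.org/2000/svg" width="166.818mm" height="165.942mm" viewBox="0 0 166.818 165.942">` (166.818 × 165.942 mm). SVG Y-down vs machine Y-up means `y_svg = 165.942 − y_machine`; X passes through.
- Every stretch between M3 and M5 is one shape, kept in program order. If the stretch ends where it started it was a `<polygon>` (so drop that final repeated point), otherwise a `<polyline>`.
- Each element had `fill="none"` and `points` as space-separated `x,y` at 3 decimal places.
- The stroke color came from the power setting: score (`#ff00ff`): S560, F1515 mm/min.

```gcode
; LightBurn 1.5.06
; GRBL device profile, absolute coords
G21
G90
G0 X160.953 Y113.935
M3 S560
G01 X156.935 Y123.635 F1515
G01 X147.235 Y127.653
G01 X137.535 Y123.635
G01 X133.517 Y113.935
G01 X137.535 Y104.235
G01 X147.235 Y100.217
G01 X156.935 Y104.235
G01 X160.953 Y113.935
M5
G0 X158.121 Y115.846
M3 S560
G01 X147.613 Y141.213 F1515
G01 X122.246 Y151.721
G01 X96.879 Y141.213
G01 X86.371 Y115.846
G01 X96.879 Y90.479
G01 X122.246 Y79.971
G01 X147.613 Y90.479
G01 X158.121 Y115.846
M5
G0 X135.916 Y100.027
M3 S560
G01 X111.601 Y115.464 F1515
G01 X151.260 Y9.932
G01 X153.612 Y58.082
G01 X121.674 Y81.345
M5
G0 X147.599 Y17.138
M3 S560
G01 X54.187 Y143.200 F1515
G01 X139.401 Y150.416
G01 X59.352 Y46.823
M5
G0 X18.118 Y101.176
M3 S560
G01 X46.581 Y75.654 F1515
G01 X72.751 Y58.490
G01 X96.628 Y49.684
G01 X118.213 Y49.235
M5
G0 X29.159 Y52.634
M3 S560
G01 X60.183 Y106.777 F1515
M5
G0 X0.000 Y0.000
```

Each laser-on run becomes one SVG element. Flip Y back into SVG space with y_svg = 165.942 − y_machine. Every run uses S560, so all elements get stroke `#ff00ff` (score).

Run 1: The run returns to its start, so emit a `<polygon>` with points (Y-flipped): 160.953,52.007 156.935,42.307 147.235,38.289 137.535,42.307 133.517,52.007 137.535,61.707 147.235,65.725 156.935,61.707.

Run 2: The run returns to its start, so emit a `<polygon>` with points (Y-flipped): 158.121,50.096 147.613,24.729 122.246,14.221 96.879,24.729 86.371,50.096 96.879,75.463 122.246,85.971 147.613,75.463.

Run 3: The run is open, so emit a `<polyline>` with points (Y-flipped): 135.916,65.915 111.601,50.478 151.260,156.010 153.612,107.860 121.674,84.597.

Run 4: The run is open, so emit a `<polyline>` with points (Y-flipped): 147.599,148.804 54.187,22.742 139.401,15.526 59.352,119.119.

Run 5: The run is open, so emit a `<polyline>` with points (Y-flipped): 18.118,64.766 46.581,90.288 72.751,107.452 96.628,116.258 118.213,116.707.

Run 6: The run is open, so emit a `<polyline>` with points (Y-flipped): 29.159,113.308 60.183,59.165.

<svg xmlns="http://www.w3.org/2000/svg" width="166.818mm" height="165.942mm" viewBox="0 0 166.818 165.942">
  <polygon points="160.953,52.007 156.935,42.307 147.235,38.289 137.535,42.307 133.517,52.007 137.535,61.707 147.235,65.725 156.935,61.707" fill="none" stroke="#ff00ff"/>
  <polygon points="158.121,50.096 147.613,24.729 122.246,14.221 96.879,24.729 86.371,50.096 96.879,75.463 122.246,85.971 147.613,75.463" fill="none" stroke="#ff00ff"/>
  <polyline points="135.916,65.915 111.601,50.478 151.260,156.010 153.612,107.860 121.674,84.597" fill="none" stroke="#ff00ff"/>
  <polyline points="147.599,148.804 54.187,22.742 139.401,15.526 59.352,119.119" fill="none" stroke="#ff00ff"/>
  <polyline points="18.118,64.766 46.581,90.288 72.751,107.452 96.628,116.258 118.213,116.707" fill="none" stroke="#ff00ff"/>
  <polyline points="29.159,113.308 60.183,59.165" fill="none" stroke="#ff00ff"/>
</svg>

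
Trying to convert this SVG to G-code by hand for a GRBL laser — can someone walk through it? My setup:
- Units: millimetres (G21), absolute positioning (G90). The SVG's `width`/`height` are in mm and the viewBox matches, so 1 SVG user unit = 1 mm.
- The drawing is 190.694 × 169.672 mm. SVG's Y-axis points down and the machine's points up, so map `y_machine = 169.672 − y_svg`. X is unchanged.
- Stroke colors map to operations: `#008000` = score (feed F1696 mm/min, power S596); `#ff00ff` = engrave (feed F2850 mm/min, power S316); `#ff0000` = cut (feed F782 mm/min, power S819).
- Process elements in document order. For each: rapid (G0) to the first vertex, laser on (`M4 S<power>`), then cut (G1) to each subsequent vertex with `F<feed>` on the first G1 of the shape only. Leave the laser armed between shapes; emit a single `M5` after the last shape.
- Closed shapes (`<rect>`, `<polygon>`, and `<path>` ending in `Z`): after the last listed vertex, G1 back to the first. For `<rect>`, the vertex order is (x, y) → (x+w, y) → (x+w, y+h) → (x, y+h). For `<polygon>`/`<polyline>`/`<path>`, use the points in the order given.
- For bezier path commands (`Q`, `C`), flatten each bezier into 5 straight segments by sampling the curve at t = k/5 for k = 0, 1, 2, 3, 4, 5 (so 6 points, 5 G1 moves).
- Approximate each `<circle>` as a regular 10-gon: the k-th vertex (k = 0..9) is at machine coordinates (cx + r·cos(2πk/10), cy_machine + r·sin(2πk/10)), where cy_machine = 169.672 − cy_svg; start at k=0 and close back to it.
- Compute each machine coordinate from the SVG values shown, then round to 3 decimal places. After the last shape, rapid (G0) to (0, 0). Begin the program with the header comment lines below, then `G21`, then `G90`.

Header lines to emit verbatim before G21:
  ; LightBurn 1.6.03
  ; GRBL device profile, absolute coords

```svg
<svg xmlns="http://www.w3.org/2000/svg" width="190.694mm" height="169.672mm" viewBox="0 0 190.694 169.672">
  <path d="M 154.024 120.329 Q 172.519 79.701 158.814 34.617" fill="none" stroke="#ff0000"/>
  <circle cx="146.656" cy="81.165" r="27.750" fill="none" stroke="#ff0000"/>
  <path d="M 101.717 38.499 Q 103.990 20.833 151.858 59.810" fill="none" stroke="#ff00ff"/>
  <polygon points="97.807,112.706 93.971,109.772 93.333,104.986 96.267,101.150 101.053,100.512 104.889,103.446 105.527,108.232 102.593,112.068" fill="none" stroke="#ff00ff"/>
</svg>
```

; LightBurn 1.6.03
; GRBL device profile, absolute coords
G21
G90
G0 X154.024 Y49.343
M4 S819
G1 X160.134 Y65.772 F782
G1 X163.668 Y82.558
G1 X164.626 Y99.701
G1 X163.008 Y117.200
G1 X158.814 Y135.055
G0 X174.406 Y88.507
M4 S819
G1 X169.106 Y104.818 F782
G1 X155.231 Y114.899
G1 X138.081 Y114.899
G1 X124.206 Y104.818
G1 X118.906 Y88.507
G1 X124.206 Y72.196
G1 X138.081 Y62.115
G1 X155.231 Y62.115
G1 X169.106 Y72.196
G1 X174.406 Y88.507
G0 X101.717 Y131.173
M4 S316
G1 X104.450 Y135.974 F2850
G1 X110.831 Y136.243
G1 X120.859 Y131.981
G1 X134.535 Y123.187
G1 X151.858 Y109.862
G0 X97.807 Y56.966
M4 S316
G1 X93.971 Y59.900 F2850
G1 X93.333 Y64.686
G1 X96.267 Y68.522
G1 X101.053 Y69.160
G1 X104.889 Y66.226
G1 X105.527 Y61.440
G1 X102.593 Y57.604
G1 X97.807 Y56.966
M5
G0 X0.000 Y0.000

viewBox `0 0 190.694 169.672` with mm width/height → 1 unit = 1 mm. Flip: y_m = 169.672 − y_svg.

**Shape 1** — `<path>` quadratic bezier, stroke `#ff0000` → cut (S819, F782). Control points (SVG): P0=(154.024,120.329), P1=(172.519,79.701), P2=(158.814,34.617); sampled at t=k/5. Machine vertices: (154.024,49.343) → (160.134,65.772) → (163.668,82.558) → (164.626,99.701) → (163.008,117.200) → (158.814,135.055). Open path.

**Shape 2** — `<circle>` circle, stroke `#ff0000` → cut (S819, F782). Machine vertices: (174.406,88.507) → (169.106,104.818) → (155.231,114.899) → (138.081,114.899) → (124.206,104.818) → (118.906,88.507) → (124.206,72.196) → (138.081,62.115) → (155.231,62.115) → (169.106,72.196) → (174.406,88.507). Closed: final G1 returns to the first vertex.

**Shape 3** — `<path>` quadratic bezier, stroke `#ff00ff` → engrave (S316, F2850). Control points (SVG): P0=(101.717,38.499), P1=(103.990,20.833), P2=(151.858,59.810); sampled at t=k/5. Machine vertices: (101.717,131.173) → (104.450,135.974) → (110.831,136.243) → (120.859,131.981) → (134.535,123.187) → (151.858,109.862). Open path.

**Shape 4** — `<polygon>` regular polygon, stroke `#ff00ff` → engrave (S316, F2850). Machine vertices: (97.807,56.966) → (93.971,59.900) → (93.333,64.686) → (96.267,68.522) → (101.053,69.160) → (104.889,66.226) → (105.527,61.440) → (102.593,57.604) → (97.807,56.966). Closed: final G1 returns to the first vertex.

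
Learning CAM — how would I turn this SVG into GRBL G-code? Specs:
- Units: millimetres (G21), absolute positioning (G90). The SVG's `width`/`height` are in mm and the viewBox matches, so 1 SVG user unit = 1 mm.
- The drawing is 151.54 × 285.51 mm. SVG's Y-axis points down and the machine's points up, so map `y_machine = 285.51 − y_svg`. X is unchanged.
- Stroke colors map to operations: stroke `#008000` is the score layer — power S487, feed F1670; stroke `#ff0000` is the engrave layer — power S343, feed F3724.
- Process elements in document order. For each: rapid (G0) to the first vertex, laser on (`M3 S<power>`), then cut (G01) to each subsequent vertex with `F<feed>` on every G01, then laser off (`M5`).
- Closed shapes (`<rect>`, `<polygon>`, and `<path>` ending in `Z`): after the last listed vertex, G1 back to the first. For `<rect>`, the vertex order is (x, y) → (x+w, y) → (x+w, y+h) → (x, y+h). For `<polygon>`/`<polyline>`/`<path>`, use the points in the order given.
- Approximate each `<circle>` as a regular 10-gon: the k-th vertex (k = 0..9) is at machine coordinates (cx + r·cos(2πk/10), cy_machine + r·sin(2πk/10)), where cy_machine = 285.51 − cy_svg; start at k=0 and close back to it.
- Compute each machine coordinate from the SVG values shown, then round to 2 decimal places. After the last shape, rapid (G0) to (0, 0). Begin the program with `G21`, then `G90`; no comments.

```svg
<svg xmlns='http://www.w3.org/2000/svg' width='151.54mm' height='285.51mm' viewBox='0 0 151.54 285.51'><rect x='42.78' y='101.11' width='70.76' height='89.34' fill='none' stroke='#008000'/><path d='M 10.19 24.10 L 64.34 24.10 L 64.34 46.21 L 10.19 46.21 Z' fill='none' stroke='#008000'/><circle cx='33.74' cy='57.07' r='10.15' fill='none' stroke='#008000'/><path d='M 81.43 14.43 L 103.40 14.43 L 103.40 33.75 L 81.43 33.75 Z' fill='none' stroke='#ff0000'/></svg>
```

Since the viewBox matches the mm dimensions, user units are millimetres directly. The only transform is the Y-flip y_m = 285.51 − y_svg.

Shape 1 is a rectangle drawn with `<rect>`. Its stroke #008000 means score at S487, F1670. After flipping Y the toolpath is (42.78,184.40) → (113.54,184.40) → (113.54,95.06) → (42.78,95.06) → (42.78,184.40), returning to the start.

Shape 2 is a rectangle drawn with `<path>`. Its stroke #008000 means score at S487, F1670. After flipping Y the toolpath is (10.19,261.41) → (64.34,261.41) → (64.34,239.30) → (10.19,239.30) → (10.19,261.41), returning to the start.

Shape 3 is a circle drawn with `<circle>`. Its stroke #008000 means score at S487, F1670. After flipping Y the toolpath is (43.89,228.44) → (41.95,234.41) → (36.88,238.09) → (30.60,238.09) → (25.53,234.41) → (23.59,228.44) → (25.53,222.47) → (30.60,218.79) → (36.88,218.79) → (41.95,222.47) → (43.89,228.44), returning to the start.

Shape 4 is a rectangle drawn with `<path>`. Its stroke #ff0000 means engrave at S343, F3724. After flipping Y the toolpath is (81.43,271.08) → (103.40,271.08) → (103.40,251.76) → (81.43,251.76) → (81.43,271.08), returning to the start.

G21
G90
G0 X42.78 Y184.40
M3 S487
G01 X113.54 Y184.40 F1670
G01 X113.54 Y95.06 F1670
G01 X42.78 Y95.06 F1670
G01 X42.78 Y184.40 F1670
M5
G0 X10.19 Y261.41
M3 S487
G01 X64.34 Y261.41 F1670
G01 X64.34 Y239.30 F1670
G01 X10.19 Y239.30 F1670
G01 X10.19 Y261.41 F1670
M5
G0 X43.89 Y228.44
M3 S487
G01 X41.95 Y234.41 F1670
G01 X36.88 Y238.09 F1670
G01 X30.60 Y238.09 F1670
G01 X25.53 Y234.41 F1670
G01 X23.59 Y228.44 F1670
G01 X25.53 Y222.47 F1670
G01 X30.60 Y218.79 F1670
G01 X36.88 Y218.79 F1670
G01 X41.95 Y222.47 F1670
G01 X43.89 Y228.44 F1670
M5
G0 X81.43 Y271.08
M3 S343
G01 X103.40 Y271.08 F3724
G01 X103.40 Y251.76 F3724
G01 X81.43 Y251.76 F3724
G01 X81.43 Y271.08 F3724
M5
G0 X0.00 Y0.00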